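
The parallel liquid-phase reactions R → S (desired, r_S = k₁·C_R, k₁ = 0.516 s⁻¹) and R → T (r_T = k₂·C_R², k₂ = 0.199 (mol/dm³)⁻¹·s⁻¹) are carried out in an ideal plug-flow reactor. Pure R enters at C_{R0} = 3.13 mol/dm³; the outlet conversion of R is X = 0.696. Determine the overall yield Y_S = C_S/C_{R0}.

C_R = C_{R0}(1−X) = 0.9515 mol/dm³.
Along a PFR/batch, dC_S/dC_R = −r_S/(r_S+r_T) = −k₁/(k₁+k₂·C_R).
Integrating from C_{R0} to C_R: C_S = (0.516/0.199)·ln[(0.516+0.199·3.13)/(0.516+0.199·0.952)] = 2.593·ln(1.139/0.7054) = 1.242 mol/dm³.
Y_S = C_S/C_{R0} = 1.242/3.13 = 0.397.

0.397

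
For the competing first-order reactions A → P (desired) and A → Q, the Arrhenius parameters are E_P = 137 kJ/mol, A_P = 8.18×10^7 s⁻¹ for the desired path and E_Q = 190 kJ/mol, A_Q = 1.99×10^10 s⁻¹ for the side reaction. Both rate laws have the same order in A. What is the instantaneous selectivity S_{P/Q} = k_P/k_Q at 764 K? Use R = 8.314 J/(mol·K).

17.3

Since both paths have the same order in A, the concentration cancels and S_{P/Q} = k_P/k_Q = (A_P/A_Q)·exp[(E_Q−E_P)/(RT)].
(E_Q−E_P)/(RT) = (190−137)×10³/(8.314×764) = 53000/6352 = 8.344.
k_P/k_Q = (8.18×10^7/1.99×10^10)·exp(8.344) = 0.004111 × 4205 = 17.3.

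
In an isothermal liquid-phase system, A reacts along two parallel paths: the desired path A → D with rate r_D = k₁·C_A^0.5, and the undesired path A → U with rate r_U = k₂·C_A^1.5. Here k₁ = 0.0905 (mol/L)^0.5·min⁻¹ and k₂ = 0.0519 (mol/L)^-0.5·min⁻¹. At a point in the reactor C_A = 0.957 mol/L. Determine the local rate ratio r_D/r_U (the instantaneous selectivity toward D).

1.82

S_{D/U} = r_D/r_U = (k₁·C_A^0.5)/(k₂·C_A^1.5) = (k₁/k₂)·C_A⁻¹.
= (0.0905×0.9570^0.5) / (0.0519×0.9570^1.5) = 0.08853/0.04859 = 1.82.
The undesired path is higher order in A, so low C_A (CSTR or dilute feed) favours D.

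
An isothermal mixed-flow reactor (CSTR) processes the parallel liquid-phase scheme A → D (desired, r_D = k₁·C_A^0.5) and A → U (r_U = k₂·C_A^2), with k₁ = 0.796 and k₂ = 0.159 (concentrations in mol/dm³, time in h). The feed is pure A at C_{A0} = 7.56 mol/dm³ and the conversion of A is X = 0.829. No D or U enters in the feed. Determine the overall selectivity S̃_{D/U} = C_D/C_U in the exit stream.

3.41

Exit C_A = C_{A0}(1−X) = 7.56×0.171 = 1.293 mol/dm³.
A CSTR operates uniformly at the exit composition, giving r_D = 0.9050 and r_U = 0.2657 (each k·C_A^n at C_A = 1.293).
Overall selectivity = C_D/C_U = r_Dτ/(r_Uτ) = r_D/r_U = 3.41.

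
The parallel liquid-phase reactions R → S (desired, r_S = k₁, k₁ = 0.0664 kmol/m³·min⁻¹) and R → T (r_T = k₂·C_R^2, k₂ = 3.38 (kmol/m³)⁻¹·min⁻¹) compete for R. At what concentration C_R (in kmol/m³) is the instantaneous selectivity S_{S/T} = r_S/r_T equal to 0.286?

0.262 kmol/m³

S_{S/T} = (k₁/k₂)·C_R^-2 ⇒ C_R = (S·k₂/k₁)^(-0.5).
= (0.286×3.38/0.0664)^(-0.5) = (14.56)^(-0.5) = 0.262 kmol/m³.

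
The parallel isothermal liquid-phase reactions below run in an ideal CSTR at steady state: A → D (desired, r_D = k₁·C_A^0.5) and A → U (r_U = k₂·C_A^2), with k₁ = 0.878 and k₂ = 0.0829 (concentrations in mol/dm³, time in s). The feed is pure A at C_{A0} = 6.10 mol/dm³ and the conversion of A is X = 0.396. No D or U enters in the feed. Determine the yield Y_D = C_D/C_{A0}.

0.237

Exit C_A = C_{A0}(1−X) = 6.10×0.604 = 3.684 mol/dm³.
Rates in a CSTR are evaluated at the outlet concentration: r_D = 0.878×3.684^0.5 = 1.685, r_U = 0.0829×3.684^2 = 1.125.
Fraction of consumed A going to D: r_D/(r_D+r_U) = 0.5996.
C_D = 0.5996·C_{A0}·X = 0.5996×6.10×0.396 = 1.45 mol/dm³; Y_D = C_D/C_{A0} = 0.237.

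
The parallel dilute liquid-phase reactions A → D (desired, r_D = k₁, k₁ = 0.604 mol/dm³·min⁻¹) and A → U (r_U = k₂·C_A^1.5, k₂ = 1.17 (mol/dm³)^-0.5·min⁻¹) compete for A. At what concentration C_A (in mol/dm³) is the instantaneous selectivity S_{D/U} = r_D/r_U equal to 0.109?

2.82 mol/dm³

S_{D/U} = (k₁/k₂)·C_A^-1.5 ⇒ C_A = (S·k₂/k₁)^(1/(-1.5)).
= (0.109×1.17/0.604)^(-0.6667) = (0.2111)^(-0.6667) = 2.82 mol/dm³.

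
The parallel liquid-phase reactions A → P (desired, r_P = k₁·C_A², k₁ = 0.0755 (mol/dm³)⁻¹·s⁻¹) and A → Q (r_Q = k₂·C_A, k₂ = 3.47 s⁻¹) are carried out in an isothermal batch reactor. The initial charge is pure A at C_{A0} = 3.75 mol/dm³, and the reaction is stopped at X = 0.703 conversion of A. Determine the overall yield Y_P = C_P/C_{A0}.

C_A = C_{A0}(1−X) = 1.114 mol/dm³.
Along a PFR/batch, dC_Q/dC_A = −r_Q/(r_P+r_Q) = −k₂/(k₂+k₁·C_A).
Integrating from C_{A0} to C_A: C_Q = (3.47/0.0755)·ln[(3.47+0.0755·3.75)/(3.47+0.0755·1.11)] = 45.96·ln(3.753/3.554) = 2.504 mol/dm³.
Then C_P = (C_{A0}−C_A) − C_Q = 2.636 − 2.504 = 0.1319 mol/dm³.
Y_P = C_P/C_{A0} = 0.1319/3.75 = 0.0352.

0.0352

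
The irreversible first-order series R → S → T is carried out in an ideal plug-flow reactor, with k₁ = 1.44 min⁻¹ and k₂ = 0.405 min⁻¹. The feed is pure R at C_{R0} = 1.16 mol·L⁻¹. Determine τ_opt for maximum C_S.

Setting dC_S/dτ = 0 gives τ_opt = ln(k₂/k₁)/(k₂−k₁).
= ln(0.405/1.44)/(0.405−1.44) = ln(0.2813)/-1.035 = -1.269/-1.035 = 1.23 min.

1.23 min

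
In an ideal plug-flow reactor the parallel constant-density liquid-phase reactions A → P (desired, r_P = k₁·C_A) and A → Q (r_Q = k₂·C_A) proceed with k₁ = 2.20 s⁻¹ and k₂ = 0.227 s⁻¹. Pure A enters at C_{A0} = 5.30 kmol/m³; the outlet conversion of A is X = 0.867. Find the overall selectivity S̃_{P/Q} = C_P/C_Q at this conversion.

9.69

C_A = C_{A0}(1−X) = 0.7049 kmol/m³.
Both paths are first order in A, so the instantaneous fraction to P is constant: dC_P/d(−C_A) = k₁/(k₁+k₂) = 0.9065.
C_P = 0.9065·(C_{A0}−C_A) = 0.9065×4.595 = 4.17 kmol/m³.
C_Q = (C_{A0}−C_A)−C_P = 0.4298 kmol/m³; S̃_{P/Q} = 4.165/0.4298 = 9.69.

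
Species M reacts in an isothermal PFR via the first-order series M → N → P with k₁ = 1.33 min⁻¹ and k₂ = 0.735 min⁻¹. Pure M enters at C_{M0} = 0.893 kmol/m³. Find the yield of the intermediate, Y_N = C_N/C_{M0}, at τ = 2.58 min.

0.263

The intermediate concentration in a first-order A→B→C sequence is C_N = k₁C_{M0}(e^(−k₁τ) − e^(−k₂τ))/(k₂−k₁).
e^(−k₁τ) = e^(−1.33×2.58) = e^(−3.431) = 0.03234; e^(−k₂τ) = e^(−1.896) = 0.1501.
C_N = 1.33×0.893/(0.735−1.33) × (0.03234−0.1501) = (-1.996)×(-0.1178) = 0.2351 kmol/m³.
Y_N = C_N/C_{M0} = 0.2351/0.893 = 0.263.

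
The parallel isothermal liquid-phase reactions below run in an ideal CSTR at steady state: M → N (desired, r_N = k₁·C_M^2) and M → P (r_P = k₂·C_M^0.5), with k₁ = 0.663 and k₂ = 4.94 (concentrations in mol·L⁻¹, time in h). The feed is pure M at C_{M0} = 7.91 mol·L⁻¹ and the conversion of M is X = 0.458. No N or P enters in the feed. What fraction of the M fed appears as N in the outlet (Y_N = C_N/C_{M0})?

0.249

Exit C_M = C_{M0}(1−X) = 7.91×0.542 = 4.287 mol·L⁻¹.
A CSTR operates uniformly at the exit composition, giving r_N = 12.19 and r_P = 10.23 (each k·C_M^n at C_M = 4.287).
Fraction of consumed M going to N: r_N/(r_N+r_P) = 0.5437.
C_N = 0.5437·C_{M0}·X = 0.5437×7.91×0.458 = 1.97 mol·L⁻¹; Y_N = C_N/C_{M0} = 0.249.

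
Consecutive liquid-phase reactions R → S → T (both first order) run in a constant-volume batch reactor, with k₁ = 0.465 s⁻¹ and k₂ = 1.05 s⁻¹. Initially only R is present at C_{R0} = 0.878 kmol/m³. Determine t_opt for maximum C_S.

1.39 s

Setting dC_S/dt = 0 gives t_opt = ln(k₂/k₁)/(k₂−k₁).
= ln(1.05/0.465)/(1.05−0.465) = ln(2.258)/0.5850 = 0.8145/0.5850 = 1.39 s.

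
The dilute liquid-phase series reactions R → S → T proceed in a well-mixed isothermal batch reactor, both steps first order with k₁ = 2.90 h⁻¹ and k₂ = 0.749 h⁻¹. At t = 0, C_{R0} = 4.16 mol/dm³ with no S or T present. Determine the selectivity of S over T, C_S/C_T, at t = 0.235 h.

9.85

Solving the coupled first-order balances gives C_S(t) = [k₁/(k₂−k₁)]·C_{R0}·(e^(−k₁t) − e^(−k₂t)).
e^(−k₁t) = e^(−2.90×0.235) = e^(−0.6815) = 0.5059; e^(−k₂t) = e^(−0.1760) = 0.8386.
C_S = 2.90×4.16/(0.749−2.90) × (0.5059−0.8386) = (-5.609)×(-0.3327) = 1.866 mol/dm³.
C_R = C_{R0}e^(−k₁t) = 2.104 mol/dm³, so C_T = C_{R0}−C_R−C_S = 0.1894 mol/dm³; C_S/C_T = 9.85.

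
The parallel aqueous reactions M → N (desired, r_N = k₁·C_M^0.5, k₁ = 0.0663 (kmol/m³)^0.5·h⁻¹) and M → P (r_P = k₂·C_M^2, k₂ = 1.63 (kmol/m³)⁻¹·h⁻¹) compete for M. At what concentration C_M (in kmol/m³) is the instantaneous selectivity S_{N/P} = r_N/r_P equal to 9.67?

0.0261 kmol/m³

S_{N/P} = (k₁/k₂)·C_M^-1.5 ⇒ C_M = (S·k₂/k₁)^(1/(-1.5)).
= (9.67×1.63/0.0663)^(-0.6667) = (237.7)^(-0.6667) = 0.0261 kmol/m³.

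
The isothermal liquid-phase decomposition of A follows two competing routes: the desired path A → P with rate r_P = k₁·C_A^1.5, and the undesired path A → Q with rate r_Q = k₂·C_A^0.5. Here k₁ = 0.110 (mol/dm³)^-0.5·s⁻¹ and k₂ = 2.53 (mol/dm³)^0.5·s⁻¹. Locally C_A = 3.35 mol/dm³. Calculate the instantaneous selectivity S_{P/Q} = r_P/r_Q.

S_{P/Q} = r_P/r_Q = (k₁·C_A^1.5)/(k₂·C_A^0.5) = (k₁/k₂)·C_A.
= (0.110×3.350^1.5) / (2.53×3.350^0.5) = 0.6745/4.631 = 0.146.
Since the desired path is higher order in A, keeping C_A high (PFR or concentrated feed) favours P.

0.146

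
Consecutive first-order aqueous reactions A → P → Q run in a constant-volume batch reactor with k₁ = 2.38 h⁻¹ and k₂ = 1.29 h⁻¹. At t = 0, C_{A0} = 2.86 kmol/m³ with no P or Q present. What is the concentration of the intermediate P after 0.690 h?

Solving the coupled first-order balances gives C_P(t) = [k₁/(k₂−k₁)]·C_{A0}·(e^(−k₁t) − e^(−k₂t)).
e^(−k₁t) = e^(−2.38×0.690) = e^(−1.642) = 0.1936; e^(−k₂t) = e^(−0.8901) = 0.4106.
C_P = 2.38×2.86/(1.29−2.38) × (0.1936−0.4106) = (-6.245)×(-0.2171) = 1.355 kmol/m³.

1.36 kmol/m³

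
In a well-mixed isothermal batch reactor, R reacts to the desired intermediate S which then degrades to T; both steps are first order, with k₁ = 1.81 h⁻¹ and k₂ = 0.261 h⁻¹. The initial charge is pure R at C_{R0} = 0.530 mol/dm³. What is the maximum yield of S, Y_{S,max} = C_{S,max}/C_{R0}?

For a first-order series the maximum intermediate yield is C_{S,max}/C_{R0} = (k₁/k₂)^[k₂/(k₂−k₁)].
= (1.81/0.261)^(0.261/(0.261−1.81)) = (6.935)^(-0.1685) = 0.7216.

0.722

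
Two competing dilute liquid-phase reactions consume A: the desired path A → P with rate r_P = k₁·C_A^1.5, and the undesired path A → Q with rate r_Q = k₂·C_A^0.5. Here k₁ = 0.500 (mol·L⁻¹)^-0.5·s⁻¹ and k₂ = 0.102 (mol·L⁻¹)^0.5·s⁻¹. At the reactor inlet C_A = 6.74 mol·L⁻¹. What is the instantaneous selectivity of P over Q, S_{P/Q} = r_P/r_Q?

S_{P/Q} = r_P/r_Q = (k₁·C_A^1.5)/(k₂·C_A^0.5) = (k₁/k₂)·C_A.
= (0.500×6.740^1.5) / (0.102×6.740^0.5) = 8.749/0.2648 = 33.0.

33.0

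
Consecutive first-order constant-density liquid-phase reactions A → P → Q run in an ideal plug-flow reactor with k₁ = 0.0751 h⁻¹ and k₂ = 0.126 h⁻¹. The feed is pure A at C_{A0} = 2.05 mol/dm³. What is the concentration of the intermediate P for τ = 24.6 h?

0.340 mol/dm³

The intermediate concentration in a first-order A→B→C sequence is C_P = k₁C_{A0}(e^(−k₁τ) − e^(−k₂τ))/(k₂−k₁).
e^(−k₁τ) = e^(−0.0751×24.6) = e^(−1.847) = 0.1576; e^(−k₂τ) = e^(−3.100) = 0.04507.
C_P = 0.0751×2.05/(0.126−0.0751) × (0.1576−0.04507) = 3.025×0.1126 = 0.3405 mol/dm³.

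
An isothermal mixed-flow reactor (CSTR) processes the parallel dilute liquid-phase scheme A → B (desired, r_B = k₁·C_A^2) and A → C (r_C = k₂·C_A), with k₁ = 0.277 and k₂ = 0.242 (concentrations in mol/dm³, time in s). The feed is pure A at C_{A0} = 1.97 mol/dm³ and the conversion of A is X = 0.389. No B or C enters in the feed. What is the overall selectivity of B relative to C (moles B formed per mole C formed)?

1.38

Exit C_A = C_{A0}(1−X) = 1.97×0.611 = 1.204 mol/dm³.
A CSTR operates uniformly at the exit composition, giving r_B = 0.4013 and r_C = 0.2913 (each k·C_A^n at C_A = 1.204).
Overall selectivity = C_B/C_C = r_Bτ/(r_Cτ) = r_B/r_C = 1.38.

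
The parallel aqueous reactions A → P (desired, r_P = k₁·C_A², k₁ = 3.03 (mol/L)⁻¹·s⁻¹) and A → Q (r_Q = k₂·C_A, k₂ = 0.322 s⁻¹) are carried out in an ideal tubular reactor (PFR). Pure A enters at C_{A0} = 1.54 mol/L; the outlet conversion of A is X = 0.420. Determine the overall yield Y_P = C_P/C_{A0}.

C_A = C_{A0}(1−X) = 0.8932 mol/L.
Along a PFR/batch, dC_Q/dC_A = −r_Q/(r_P+r_Q) = −k₂/(k₂+k₁·C_A).
Integrating from C_{A0} to C_A: C_Q = (0.322/3.03)·ln[(0.322+3.03·1.54)/(0.322+3.03·0.893)] = 0.1063·ln(4.988/3.028) = 0.05303 mol/L.
Then C_P = (C_{A0}−C_A) − C_Q = 0.6468 − 0.05303 = 0.5938 mol/L.
Y_P = C_P/C_{A0} = 0.5938/1.54 = 0.386.

0.386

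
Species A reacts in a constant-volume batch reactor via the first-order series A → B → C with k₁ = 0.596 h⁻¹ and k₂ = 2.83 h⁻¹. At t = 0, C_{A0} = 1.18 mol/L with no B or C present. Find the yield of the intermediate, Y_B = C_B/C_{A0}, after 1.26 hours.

0.118

The intermediate concentration in a first-order A→B→C sequence is C_B = k₁C_{A0}(e^(−k₁t) − e^(−k₂t))/(k₂−k₁).
e^(−k₁t) = e^(−0.596×1.26) = e^(−0.7510) = 0.4719; e^(−k₂t) = e^(−3.566) = 0.02827.
C_B = 0.596×1.18/(2.83−0.596) × (0.4719−0.02827) = 0.3148×0.4436 = 0.1397 mol/L.
Y_B = C_B/C_{A0} = 0.1397/1.18 = 0.118.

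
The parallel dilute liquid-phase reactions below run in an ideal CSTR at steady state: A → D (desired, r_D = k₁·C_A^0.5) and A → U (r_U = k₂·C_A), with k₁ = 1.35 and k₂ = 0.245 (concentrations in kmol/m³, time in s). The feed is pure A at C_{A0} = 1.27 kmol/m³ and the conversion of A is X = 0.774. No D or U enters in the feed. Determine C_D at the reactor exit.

0.896 kmol/m³

Exit C_A = C_{A0}(1−X) = 1.27×0.226 = 0.2870 kmol/m³.
A CSTR operates uniformly at the exit composition, giving r_D = 0.7233 and r_U = 0.07032 (each k·C_A^n at C_A = 0.2870).
Fraction of consumed A going to D: r_D/(r_D+r_U) = 0.9114.
C_D = 0.9114·C_{A0}·X = 0.9114×1.27×0.774 = 0.896 kmol/m³.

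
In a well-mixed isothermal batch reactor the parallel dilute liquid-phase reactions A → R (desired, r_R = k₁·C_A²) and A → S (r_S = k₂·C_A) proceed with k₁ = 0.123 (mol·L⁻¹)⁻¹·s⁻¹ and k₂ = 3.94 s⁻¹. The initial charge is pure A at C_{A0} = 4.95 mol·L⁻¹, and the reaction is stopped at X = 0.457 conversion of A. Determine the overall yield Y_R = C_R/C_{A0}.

C_A = C_{A0}(1−X) = 2.688 mol·L⁻¹.
Along a PFR/batch, dC_S/dC_A = −r_S/(r_R+r_S) = −k₂/(k₂+k₁·C_A).
Integrating from C_{A0} to C_A: C_S = (3.94/0.123)·ln[(3.94+0.123·4.95)/(3.94+0.123·2.69)] = 32.03·ln(4.549/4.271) = 2.022 mol·L⁻¹.
Then C_R = (C_{A0}−C_A) − C_S = 2.262 − 2.022 = 0.2403 mol·L⁻¹.
Y_R = C_R/C_{A0} = 0.2403/4.95 = 0.0485.

0.0485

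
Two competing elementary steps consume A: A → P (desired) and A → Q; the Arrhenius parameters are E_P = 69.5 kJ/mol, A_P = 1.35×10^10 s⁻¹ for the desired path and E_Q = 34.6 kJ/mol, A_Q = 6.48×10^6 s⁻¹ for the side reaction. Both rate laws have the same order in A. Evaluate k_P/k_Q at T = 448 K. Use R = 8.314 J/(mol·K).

0.178

k_P/k_Q = (A_P/A_Q)·exp[−(E_P−E_Q)/(RT)] = (A_P/A_Q)·exp[(E_Q−E_P)/(RT)].
(E_Q−E_P)/(RT) = (34.6−69.5)×10³/(8.314×448) = -34900/3725 = -9.370.
k_P/k_Q = (1.35×10^10/6.48×10^6)·exp(-9.370) = 2083 × 8.525×10^-5 = 0.178.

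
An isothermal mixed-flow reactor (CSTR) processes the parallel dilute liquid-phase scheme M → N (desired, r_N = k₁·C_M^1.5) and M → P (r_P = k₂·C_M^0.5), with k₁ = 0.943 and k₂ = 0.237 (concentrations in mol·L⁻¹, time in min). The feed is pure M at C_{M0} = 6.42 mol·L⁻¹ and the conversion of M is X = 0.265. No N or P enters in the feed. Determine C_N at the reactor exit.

Exit C_M = C_{M0}(1−X) = 6.42×0.735 = 4.719 mol·L⁻¹.
A CSTR operates uniformly at the exit composition, giving r_N = 9.666 and r_P = 0.5148 (each k·C_M^n at C_M = 4.719).
Fraction of consumed M going to N: r_N/(r_N+r_P) = 0.9494.
C_N = 0.9494·C_{M0}·X = 0.9494×6.42×0.265 = 1.62 mol·L⁻¹.

1.62 mol·L⁻¹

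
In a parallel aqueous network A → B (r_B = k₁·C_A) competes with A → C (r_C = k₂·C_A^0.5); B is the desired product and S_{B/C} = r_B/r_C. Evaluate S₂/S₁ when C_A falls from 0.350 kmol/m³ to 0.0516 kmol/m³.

0.384

S_{B/C} = (k₁/k₂)·C_A^0.5, so S₂/S₁ = (C_{A,2}/C_{A,1})^0.5.
= (0.0516/0.350)^0.5 = (0.1474)^0.5 = 0.384.
Selectivity toward B falls as C_A falls — high-concentration operation is favoured.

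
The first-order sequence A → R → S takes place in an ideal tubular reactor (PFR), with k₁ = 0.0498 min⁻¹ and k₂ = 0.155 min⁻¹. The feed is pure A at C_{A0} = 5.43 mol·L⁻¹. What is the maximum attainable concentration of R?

1.02 mol·L⁻¹

Evaluating C_R at τ_opt = ln(k₂/k₁)/(k₂−k₁) gives C_{R,max}/C_{A0} = (k₁/k₂)^[k₂/(k₂−k₁)].
= (0.0498/0.155)^(0.155/(0.155−0.0498)) = (0.3213)^(1.473) = 0.1877.
C_{R,max} = 0.1877×5.43 = 1.02 mol·L⁻¹.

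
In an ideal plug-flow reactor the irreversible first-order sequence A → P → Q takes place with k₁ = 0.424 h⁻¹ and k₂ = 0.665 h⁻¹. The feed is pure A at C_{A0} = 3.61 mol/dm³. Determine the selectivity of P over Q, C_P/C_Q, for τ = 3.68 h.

Solving the coupled first-order balances gives C_P(τ) = [k₁/(k₂−k₁)]·C_{A0}·(e^(−k₁τ) − e^(−k₂τ)).
e^(−k₁τ) = e^(−0.424×3.68) = e^(−1.560) = 0.2101; e^(−k₂τ) = e^(−2.447) = 0.08654.
C_P = 0.424×3.61/(0.665−0.424) × (0.2101−0.08654) = 6.351×0.1235 = 0.7846 mol/dm³.
C_A = C_{A0}e^(−k₁τ) = 0.7583 mol/dm³, so C_Q = C_{A0}−C_A−C_P = 2.067 mol/dm³; C_P/C_Q = 0.380.

0.380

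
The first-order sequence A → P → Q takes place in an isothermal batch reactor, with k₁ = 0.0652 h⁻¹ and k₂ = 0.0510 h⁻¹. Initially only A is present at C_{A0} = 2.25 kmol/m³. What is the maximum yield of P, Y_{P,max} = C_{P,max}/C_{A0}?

0.414

For a first-order series the maximum intermediate yield is C_{P,max}/C_{A0} = (k₁/k₂)^[k₂/(k₂−k₁)].
= (0.0652/0.0510)^(0.0510/(0.0510−0.0652)) = (1.278)^(-3.592) = 0.4139.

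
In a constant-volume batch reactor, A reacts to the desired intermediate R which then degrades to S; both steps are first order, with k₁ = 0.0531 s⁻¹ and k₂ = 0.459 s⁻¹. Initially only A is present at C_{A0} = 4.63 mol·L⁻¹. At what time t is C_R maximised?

5.31 s

For first-order series the maximum of C_R occurs at t_opt = ln(k₂/k₁)/(k₂−k₁).
= ln(0.459/0.0531)/(0.459−0.0531) = ln(8.644)/0.4059 = 2.157/0.4059 = 5.31 s.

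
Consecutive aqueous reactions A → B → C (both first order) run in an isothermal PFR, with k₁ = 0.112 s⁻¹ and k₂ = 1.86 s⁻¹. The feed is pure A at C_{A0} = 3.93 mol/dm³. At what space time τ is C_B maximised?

For first-order series the maximum of C_B occurs at τ_opt = ln(k₂/k₁)/(k₂−k₁).
= ln(1.86/0.112)/(1.86−0.112) = ln(16.61)/1.748 = 2.810/1.748 = 1.61 s.

1.61 s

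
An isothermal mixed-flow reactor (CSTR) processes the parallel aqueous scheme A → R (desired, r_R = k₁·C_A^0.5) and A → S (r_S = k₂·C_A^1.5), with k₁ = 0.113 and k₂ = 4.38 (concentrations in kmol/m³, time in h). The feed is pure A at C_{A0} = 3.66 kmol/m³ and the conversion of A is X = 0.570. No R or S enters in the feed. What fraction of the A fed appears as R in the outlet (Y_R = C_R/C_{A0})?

Exit C_A = C_{A0}(1−X) = 3.66×0.430 = 1.574 kmol/m³.
A CSTR operates uniformly at the exit composition, giving r_R = 0.1418 and r_S = 8.648 (each k·C_A^n at C_A = 1.574).
Fraction of consumed A going to R: r_R/(r_R+r_S) = 0.01613.
C_R = 0.01613·C_{A0}·X = 0.01613×3.66×0.570 = 0.0336 kmol/m³; Y_R = C_R/C_{A0} = 0.00919.

0.00919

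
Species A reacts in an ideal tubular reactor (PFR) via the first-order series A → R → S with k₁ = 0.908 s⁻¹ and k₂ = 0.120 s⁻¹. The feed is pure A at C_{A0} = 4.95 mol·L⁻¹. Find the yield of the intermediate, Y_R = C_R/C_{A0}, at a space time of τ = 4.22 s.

0.669

Solving the coupled first-order balances gives C_R(τ) = [k₁/(k₂−k₁)]·C_{A0}·(e^(−k₁τ) − e^(−k₂τ)).
e^(−k₁τ) = e^(−0.908×4.22) = e^(−3.832) = 0.02167; e^(−k₂τ) = e^(−0.5064) = 0.6027.
C_R = 0.908×4.95/(0.120−0.908) × (0.02167−0.6027) = (-5.704)×(-0.5810) = 3.314 mol·L⁻¹.
Y_R = C_R/C_{A0} = 3.314/4.95 = 0.669.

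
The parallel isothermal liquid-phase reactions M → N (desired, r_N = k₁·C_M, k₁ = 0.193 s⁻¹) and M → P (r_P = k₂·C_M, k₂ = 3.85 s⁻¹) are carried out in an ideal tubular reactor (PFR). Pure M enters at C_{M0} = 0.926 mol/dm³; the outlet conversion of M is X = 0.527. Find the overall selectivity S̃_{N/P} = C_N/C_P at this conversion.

C_M = C_{M0}(1−X) = 0.4380 mol/dm³.
Both paths are first order in M, so the instantaneous fraction to N is constant: dC_N/d(−C_M) = k₁/(k₁+k₂) = 0.04774.
C_N = 0.04774·(C_{M0}−C_M) = 0.04774×0.4880 = 0.0233 mol/dm³.
C_P = (C_{M0}−C_M)−C_N = 0.4647 mol/dm³; S̃_{N/P} = 0.02330/0.4647 = 0.0501.

0.0501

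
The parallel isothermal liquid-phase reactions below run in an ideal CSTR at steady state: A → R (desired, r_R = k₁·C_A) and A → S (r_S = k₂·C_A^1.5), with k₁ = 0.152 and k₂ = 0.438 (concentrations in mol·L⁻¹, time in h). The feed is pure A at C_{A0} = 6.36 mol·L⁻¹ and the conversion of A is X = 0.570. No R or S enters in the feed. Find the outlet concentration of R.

Exit C_A = C_{A0}(1−X) = 6.36×0.430 = 2.735 mol·L⁻¹.
In a CSTR the entire volume is at exit conditions, so r_R = 0.152×2.735 = 0.4157 and r_S = 0.438×2.735^1.5 = 1.981.
Fraction of consumed A going to R: r_R/(r_R+r_S) = 0.1735.
C_R = 0.1735·C_{A0}·X = 0.1735×6.36×0.570 = 0.629 mol·L⁻¹.

0.629 mol·L⁻¹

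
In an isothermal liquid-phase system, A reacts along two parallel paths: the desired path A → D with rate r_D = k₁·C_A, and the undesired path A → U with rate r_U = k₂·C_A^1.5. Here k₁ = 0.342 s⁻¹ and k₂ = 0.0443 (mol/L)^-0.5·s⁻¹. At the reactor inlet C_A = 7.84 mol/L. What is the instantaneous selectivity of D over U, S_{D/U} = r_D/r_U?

S_{D/U} = r_D/r_U = (k₁·C_A)/(k₂·C_A^1.5) = (k₁/k₂)·C_A^-0.5.
= (0.342×7.840) / (0.0443×7.840^1.5) = 2.681/0.9725 = 2.76.

2.76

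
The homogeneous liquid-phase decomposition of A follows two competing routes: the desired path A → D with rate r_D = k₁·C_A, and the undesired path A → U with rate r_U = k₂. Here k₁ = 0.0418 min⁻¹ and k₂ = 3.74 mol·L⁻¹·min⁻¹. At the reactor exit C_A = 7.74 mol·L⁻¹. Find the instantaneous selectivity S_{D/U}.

0.0865

S_{D/U} = r_D/r_U = (k₁·C_A)/(k₂) = (k₁/k₂)·C_A.
= (0.0418×7.740) / (3.74) = 0.3235/3.740 = 0.0865.
Since the desired path is higher order in A, keeping C_A high (PFR or concentrated feed) favours D.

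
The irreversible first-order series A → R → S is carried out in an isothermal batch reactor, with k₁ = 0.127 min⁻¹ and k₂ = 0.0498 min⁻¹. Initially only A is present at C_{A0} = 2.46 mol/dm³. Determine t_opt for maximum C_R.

12.1 min

For first-order series the maximum of C_R occurs at t_opt = ln(k₂/k₁)/(k₂−k₁).
= ln(0.0498/0.127)/(0.0498−0.127) = ln(0.3921)/-0.07720 = -0.9362/-0.07720 = 12.1 min.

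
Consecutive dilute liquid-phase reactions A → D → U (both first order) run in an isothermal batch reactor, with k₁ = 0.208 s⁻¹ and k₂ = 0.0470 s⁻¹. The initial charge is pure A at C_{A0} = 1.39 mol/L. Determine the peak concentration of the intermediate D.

0.900 mol/L

Evaluating C_D at t_opt = ln(k₂/k₁)/(k₂−k₁) gives C_{D,max}/C_{A0} = (k₁/k₂)^[k₂/(k₂−k₁)].
= (0.208/0.0470)^(0.0470/(0.0470−0.208)) = (4.426)^(-0.2919) = 0.6478.
C_{D,max} = 0.6478×1.39 = 0.900 mol/L.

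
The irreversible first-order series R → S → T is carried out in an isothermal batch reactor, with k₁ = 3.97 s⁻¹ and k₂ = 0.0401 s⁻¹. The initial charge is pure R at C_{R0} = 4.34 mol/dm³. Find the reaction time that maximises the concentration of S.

1.17 s

The intermediate peaks when r₁ = r₂, i.e. k₁e^(−k₁t) = k₂e^(−k₂t), giving t_opt = ln(k₂/k₁)/(k₂−k₁).
= ln(0.0401/3.97)/(0.0401−3.97) = ln(0.01010)/-3.930 = -4.595/-3.930 = 1.17 s.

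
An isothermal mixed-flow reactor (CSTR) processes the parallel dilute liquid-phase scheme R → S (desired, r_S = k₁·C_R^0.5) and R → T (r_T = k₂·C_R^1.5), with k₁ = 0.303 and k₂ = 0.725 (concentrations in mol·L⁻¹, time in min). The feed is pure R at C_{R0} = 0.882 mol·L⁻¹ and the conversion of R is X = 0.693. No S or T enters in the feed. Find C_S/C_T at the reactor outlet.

1.54

Exit C_R = C_{R0}(1−X) = 0.882×0.307 = 0.2708 mol·L⁻¹.
Rates in a CSTR are evaluated at the outlet concentration: r_S = 0.303×0.2708^0.5 = 0.1577, r_T = 0.725×0.2708^1.5 = 0.1022.
Overall selectivity = C_S/C_T = r_Sτ/(r_Tτ) = r_S/r_T = 1.54.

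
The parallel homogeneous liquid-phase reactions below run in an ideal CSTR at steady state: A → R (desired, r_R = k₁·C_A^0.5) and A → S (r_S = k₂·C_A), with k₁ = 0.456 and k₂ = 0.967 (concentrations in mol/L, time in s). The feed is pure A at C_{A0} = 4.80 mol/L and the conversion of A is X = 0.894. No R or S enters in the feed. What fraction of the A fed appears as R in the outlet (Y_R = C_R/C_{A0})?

0.356

Exit C_A = C_{A0}(1−X) = 4.80×0.106 = 0.5088 mol/L.
In a CSTR the entire volume is at exit conditions, so r_R = 0.456×0.5088^0.5 = 0.3253 and r_S = 0.967×0.5088 = 0.4920.
Fraction of consumed A going to R: r_R/(r_R+r_S) = 0.3980.
C_R = 0.3980·C_{A0}·X = 0.3980×4.80×0.894 = 1.71 mol/L; Y_R = C_R/C_{A0} = 0.356.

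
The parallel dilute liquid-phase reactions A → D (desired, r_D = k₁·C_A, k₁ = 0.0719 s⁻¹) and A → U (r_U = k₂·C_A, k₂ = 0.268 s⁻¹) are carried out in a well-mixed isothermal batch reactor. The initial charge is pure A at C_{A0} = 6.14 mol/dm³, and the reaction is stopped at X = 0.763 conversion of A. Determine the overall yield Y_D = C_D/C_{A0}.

C_A = C_{A0}(1−X) = 1.455 mol/dm³.
Both paths are first order in A, so the instantaneous fraction to D is constant: dC_D/d(−C_A) = k₁/(k₁+k₂) = 0.2115.
C_D = 0.2115·(C_{A0}−C_A) = 0.2115×4.685 = 0.991 mol/dm³.
Y_D = C_D/C_{A0} = 0.9910/6.14 = 0.161.

0.161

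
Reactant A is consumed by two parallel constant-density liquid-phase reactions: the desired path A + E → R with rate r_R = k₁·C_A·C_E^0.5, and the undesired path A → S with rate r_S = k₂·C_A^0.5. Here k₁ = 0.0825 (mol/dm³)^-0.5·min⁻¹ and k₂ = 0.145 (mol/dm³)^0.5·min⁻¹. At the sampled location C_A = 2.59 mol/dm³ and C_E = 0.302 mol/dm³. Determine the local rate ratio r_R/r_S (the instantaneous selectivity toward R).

0.503

S_{R/S} = r_R/r_S = (k₁·C_A·C_E^0.5)/(k₂·C_A^0.5) = (k₁/k₂)·C_A^0.5·C_E^0.5.
= (0.0825×2.590×0.3020^0.5) / (0.145×2.590^0.5) = 0.1174/0.2334 = 0.503.
Since the desired path is higher order in A, keeping C_A high (PFR or concentrated feed) favours R.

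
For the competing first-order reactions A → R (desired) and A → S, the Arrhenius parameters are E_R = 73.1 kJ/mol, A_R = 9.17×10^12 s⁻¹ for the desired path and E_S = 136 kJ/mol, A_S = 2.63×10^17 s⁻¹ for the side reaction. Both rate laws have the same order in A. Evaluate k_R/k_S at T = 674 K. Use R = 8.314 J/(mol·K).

With equal orders, S_{R/S} = k_R/k_S = (A_R/A_S)·exp[(E_S−E_R)/(RT)].
(E_S−E_R)/(RT) = (136−73.1)×10³/(8.314×674) = 62900/5604 = 11.22.
k_R/k_S = (9.17×10^12/2.63×10^17)·exp(11.22) = 3.487×10^-5 × 74971 = 2.61.
Since E_R < E_S, lowering the temperature improves selectivity toward R.

2.61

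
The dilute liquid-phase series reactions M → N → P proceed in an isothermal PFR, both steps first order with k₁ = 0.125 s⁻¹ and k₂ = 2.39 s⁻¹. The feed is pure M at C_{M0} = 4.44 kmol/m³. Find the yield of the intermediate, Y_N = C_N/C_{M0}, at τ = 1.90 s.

The intermediate concentration in a first-order A→B→C sequence is C_N = k₁C_{M0}(e^(−k₁τ) − e^(−k₂τ))/(k₂−k₁).
e^(−k₁τ) = e^(−0.125×1.90) = e^(−0.2375) = 0.7886; e^(−k₂τ) = e^(−4.541) = 0.01066.
C_N = 0.125×4.44/(2.39−0.125) × (0.7886−0.01066) = 0.2450×0.7779 = 0.1906 kmol/m³.
Y_N = C_N/C_{M0} = 0.1906/4.44 = 0.0429.

0.0429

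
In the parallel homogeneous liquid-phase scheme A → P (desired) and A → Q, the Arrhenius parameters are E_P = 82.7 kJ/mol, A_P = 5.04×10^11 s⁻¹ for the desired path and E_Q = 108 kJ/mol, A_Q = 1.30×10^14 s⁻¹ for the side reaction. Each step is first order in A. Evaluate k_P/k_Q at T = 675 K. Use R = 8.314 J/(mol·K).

0.352

With equal orders, S_{P/Q} = k_P/k_Q = (A_P/A_Q)·exp[(E_Q−E_P)/(RT)].
(E_Q−E_P)/(RT) = (108−82.7)×10³/(8.314×675) = 25300/5612 = 4.508.
k_P/k_Q = (5.04×10^11/1.30×10^14)·exp(4.508) = 0.003877 × 90.76 = 0.352.
Since E_P < E_Q, lowering the temperature improves selectivity toward P.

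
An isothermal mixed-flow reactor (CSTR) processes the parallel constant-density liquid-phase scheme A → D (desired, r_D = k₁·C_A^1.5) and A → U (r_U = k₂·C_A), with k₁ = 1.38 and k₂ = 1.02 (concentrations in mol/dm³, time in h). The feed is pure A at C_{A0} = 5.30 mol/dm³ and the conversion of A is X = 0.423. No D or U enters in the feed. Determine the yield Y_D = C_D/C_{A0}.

0.297

Exit C_A = C_{A0}(1−X) = 5.30×0.577 = 3.058 mol/dm³.
A CSTR operates uniformly at the exit composition, giving r_D = 7.380 and r_U = 3.119 (each k·C_A^n at C_A = 3.058).
Fraction of consumed A going to D: r_D/(r_D+r_U) = 0.7029.
C_D = 0.7029·C_{A0}·X = 0.7029×5.30×0.423 = 1.58 mol/dm³; Y_D = C_D/C_{A0} = 0.297.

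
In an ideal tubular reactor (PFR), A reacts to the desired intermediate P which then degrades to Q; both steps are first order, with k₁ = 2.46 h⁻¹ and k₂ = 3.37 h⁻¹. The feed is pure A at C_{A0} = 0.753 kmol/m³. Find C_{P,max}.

For a first-order series the maximum intermediate yield is C_{P,max}/C_{A0} = (k₁/k₂)^[k₂/(k₂−k₁)].
= (2.46/3.37)^(3.37/(3.37−2.46)) = (0.7300)^(3.703) = 0.3117.
C_{P,max} = 0.3117×0.753 = 0.235 kmol/m³.

0.235 kmol/m³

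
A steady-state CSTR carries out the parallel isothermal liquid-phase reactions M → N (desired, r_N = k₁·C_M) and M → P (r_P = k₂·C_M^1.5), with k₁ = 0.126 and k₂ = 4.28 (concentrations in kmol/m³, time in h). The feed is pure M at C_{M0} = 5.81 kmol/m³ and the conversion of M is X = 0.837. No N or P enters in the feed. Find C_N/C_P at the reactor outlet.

0.0303

Exit C_M = C_{M0}(1−X) = 5.81×0.163 = 0.9470 kmol/m³.
In a CSTR the entire volume is at exit conditions, so r_N = 0.126×0.9470 = 0.1193 and r_P = 4.28×0.9470^1.5 = 3.944.
Overall selectivity = C_N/C_P = r_Nτ/(r_Pτ) = r_N/r_P = 0.0303.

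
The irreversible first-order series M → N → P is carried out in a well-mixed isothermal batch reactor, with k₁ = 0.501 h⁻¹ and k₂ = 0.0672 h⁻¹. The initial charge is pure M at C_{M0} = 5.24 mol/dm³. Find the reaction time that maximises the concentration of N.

4.63 h

Setting dC_N/dt = 0 gives t_opt = ln(k₂/k₁)/(k₂−k₁).
= ln(0.0672/0.501)/(0.0672−0.501) = ln(0.1341)/-0.4338 = -2.009/-0.4338 = 4.63 h.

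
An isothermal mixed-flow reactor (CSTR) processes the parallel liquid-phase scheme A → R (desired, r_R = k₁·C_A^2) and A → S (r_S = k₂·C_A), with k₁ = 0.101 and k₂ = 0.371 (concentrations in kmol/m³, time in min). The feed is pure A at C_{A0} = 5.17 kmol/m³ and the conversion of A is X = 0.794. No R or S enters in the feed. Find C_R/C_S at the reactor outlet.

Exit C_A = C_{A0}(1−X) = 5.17×0.206 = 1.065 kmol/m³.
Rates in a CSTR are evaluated at the outlet concentration: r_R = 0.101×1.065^2 = 0.1146, r_S = 0.371×1.065 = 0.3951.
Overall selectivity = C_R/C_S = r_Rτ/(r_Sτ) = r_R/r_S = 0.290.

0.290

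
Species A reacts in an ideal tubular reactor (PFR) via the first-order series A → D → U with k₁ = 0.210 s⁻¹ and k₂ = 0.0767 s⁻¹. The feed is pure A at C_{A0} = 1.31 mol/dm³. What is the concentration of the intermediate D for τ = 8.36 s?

Solving the coupled first-order balances gives C_D(τ) = [k₁/(k₂−k₁)]·C_{A0}·(e^(−k₁τ) − e^(−k₂τ)).
e^(−k₁τ) = e^(−0.210×8.36) = e^(−1.756) = 0.1728; e^(−k₂τ) = e^(−0.6412) = 0.5267.
C_D = 0.210×1.31/(0.0767−0.210) × (0.1728−0.5267) = (-2.064)×(-0.3539) = 0.7303 mol/dm³.

0.730 mol/dm³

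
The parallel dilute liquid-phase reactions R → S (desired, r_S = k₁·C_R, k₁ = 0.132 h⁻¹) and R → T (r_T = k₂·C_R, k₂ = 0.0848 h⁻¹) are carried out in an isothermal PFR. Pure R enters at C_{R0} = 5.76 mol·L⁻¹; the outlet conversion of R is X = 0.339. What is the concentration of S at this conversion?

1.19 mol·L⁻¹

C_R = C_{R0}(1−X) = 3.807 mol·L⁻¹.
Both paths are first order in R, so the instantaneous fraction to S is constant: dC_S/d(−C_R) = k₁/(k₁+k₂) = 0.6089.
C_S = 0.6089·(C_{R0}−C_R) = 0.6089×1.953 = 1.19 mol·L⁻¹.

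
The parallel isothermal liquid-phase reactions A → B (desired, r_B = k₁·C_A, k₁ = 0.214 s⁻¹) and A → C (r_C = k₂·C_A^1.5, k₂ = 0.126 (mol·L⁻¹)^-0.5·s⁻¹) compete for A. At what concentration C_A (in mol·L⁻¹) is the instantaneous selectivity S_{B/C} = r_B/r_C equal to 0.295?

33.1 mol·L⁻¹

S_{B/C} = (k₁/k₂)·C_A^-0.5 ⇒ C_A = (S·k₂/k₁)^(-2).
= (0.295×0.126/0.214)^(-2) = (0.1737)^(-2) = 33.1 mol·L⁻¹.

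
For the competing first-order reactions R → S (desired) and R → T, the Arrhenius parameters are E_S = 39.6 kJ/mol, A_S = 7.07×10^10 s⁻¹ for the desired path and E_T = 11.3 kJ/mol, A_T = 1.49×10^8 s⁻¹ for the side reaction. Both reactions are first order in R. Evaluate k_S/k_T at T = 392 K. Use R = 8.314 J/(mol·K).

With equal orders, S_{S/T} = k_S/k_T = (A_S/A_T)·exp[(E_T−E_S)/(RT)].
(E_T−E_S)/(RT) = (11.3−39.6)×10³/(8.314×392) = -28300/3259 = -8.683.
k_S/k_T = (7.07×10^10/1.49×10^8)·exp(-8.683) = 474.5 × 1.694×10^-4 = 0.0804.

0.0804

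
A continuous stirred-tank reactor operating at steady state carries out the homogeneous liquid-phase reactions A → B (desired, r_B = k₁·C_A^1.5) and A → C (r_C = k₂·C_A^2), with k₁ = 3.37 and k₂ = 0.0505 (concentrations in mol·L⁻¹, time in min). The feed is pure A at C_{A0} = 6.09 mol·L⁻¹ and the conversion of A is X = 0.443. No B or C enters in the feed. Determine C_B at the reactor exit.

Exit C_A = C_{A0}(1−X) = 6.09×0.557 = 3.392 mol·L⁻¹.
In a CSTR the entire volume is at exit conditions, so r_B = 3.37×3.392^1.5 = 21.05 and r_C = 0.0505×3.392^2 = 0.5811.
Fraction of consumed A going to B: r_B/(r_B+r_C) = 0.9731.
C_B = 0.9731·C_{A0}·X = 0.9731×6.09×0.443 = 2.63 mol·L⁻¹.

2.63 mol·L⁻¹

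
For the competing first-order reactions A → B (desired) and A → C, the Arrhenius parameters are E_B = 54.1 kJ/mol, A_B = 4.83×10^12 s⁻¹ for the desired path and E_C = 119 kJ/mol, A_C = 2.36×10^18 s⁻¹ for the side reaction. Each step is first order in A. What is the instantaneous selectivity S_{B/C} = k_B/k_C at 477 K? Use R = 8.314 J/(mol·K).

k_B/k_C = (A_B/A_C)·exp[−(E_B−E_C)/(RT)] = (A_B/A_C)·exp[(E_C−E_B)/(RT)].
(E_C−E_B)/(RT) = (119−54.1)×10³/(8.314×477) = 64900/3966 = 16.37.
k_B/k_C = (4.83×10^12/2.36×10^18)·exp(16.37) = 2.047×10^-6 × 1.280×10^7 = 26.2.
Since E_B < E_C, lowering the temperature improves selectivity toward B.

26.2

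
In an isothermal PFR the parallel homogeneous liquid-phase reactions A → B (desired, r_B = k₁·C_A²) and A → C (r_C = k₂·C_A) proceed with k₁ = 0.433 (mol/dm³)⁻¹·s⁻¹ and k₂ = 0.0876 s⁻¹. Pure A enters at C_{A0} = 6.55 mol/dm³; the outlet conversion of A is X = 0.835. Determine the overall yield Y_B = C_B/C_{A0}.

0.784

C_A = C_{A0}(1−X) = 1.081 mol/dm³.
Along a PFR/batch, dC_C/dC_A = −r_C/(r_B+r_C) = −k₂/(k₂+k₁·C_A).
Integrating from C_{A0} to C_A: C_C = (0.0876/0.433)·ln[(0.0876+0.433·6.55)/(0.0876+0.433·1.08)] = 0.2023·ln(2.924/0.5556) = 0.3360 mol/dm³.
Then C_B = (C_{A0}−C_A) − C_C = 5.469 − 0.3360 = 5.133 mol/dm³.
Y_B = C_B/C_{A0} = 5.133/6.55 = 0.784.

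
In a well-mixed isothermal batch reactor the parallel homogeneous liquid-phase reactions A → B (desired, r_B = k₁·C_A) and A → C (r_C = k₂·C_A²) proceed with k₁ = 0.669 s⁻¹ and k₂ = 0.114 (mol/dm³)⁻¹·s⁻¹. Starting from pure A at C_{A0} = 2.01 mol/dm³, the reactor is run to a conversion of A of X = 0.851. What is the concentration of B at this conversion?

1.44 mol/dm³

C_A = C_{A0}(1−X) = 0.2995 mol/dm³.
Along a PFR/batch, dC_B/dC_A = −r_B/(r_B+r_C) = −k₁/(k₁+k₂·C_A).
Integrating from C_{A0} to C_A: C_B = (0.669/0.114)·ln[(0.669+0.114·2.01)/(0.669+0.114·0.299)] = 5.868·ln(0.8981/0.7031) = 1.436 mol/dm³.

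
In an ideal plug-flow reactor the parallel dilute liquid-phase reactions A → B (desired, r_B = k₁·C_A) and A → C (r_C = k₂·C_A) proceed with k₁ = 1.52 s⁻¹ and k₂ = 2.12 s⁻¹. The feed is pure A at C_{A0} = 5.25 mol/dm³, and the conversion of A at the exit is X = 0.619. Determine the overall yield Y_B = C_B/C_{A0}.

0.258

C_A = C_{A0}(1−X) = 2.000 mol/dm³.
Both paths are first order in A, so the instantaneous fraction to B is constant: dC_B/d(−C_A) = k₁/(k₁+k₂) = 0.4176.
C_B = 0.4176·(C_{A0}−C_A) = 0.4176×3.250 = 1.36 mol/dm³.
Y_B = C_B/C_{A0} = 1.357/5.25 = 0.258.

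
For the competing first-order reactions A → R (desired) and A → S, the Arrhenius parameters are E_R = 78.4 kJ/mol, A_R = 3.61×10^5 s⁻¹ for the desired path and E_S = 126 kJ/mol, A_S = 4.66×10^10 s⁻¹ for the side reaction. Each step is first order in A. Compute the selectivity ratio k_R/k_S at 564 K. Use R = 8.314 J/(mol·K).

k_R/k_S = (A_R/A_S)·exp[−(E_R−E_S)/(RT)] = (A_R/A_S)·exp[(E_S−E_R)/(RT)].
(E_S−E_R)/(RT) = (126−78.4)×10³/(8.314×564) = 47600/4689 = 10.15.
k_R/k_S = (3.61×10^5/4.66×10^10)·exp(10.15) = 7.747×10^-6 × 25622 = 0.198.
Since E_R < E_S, lowering the temperature improves selectivity toward R.

0.198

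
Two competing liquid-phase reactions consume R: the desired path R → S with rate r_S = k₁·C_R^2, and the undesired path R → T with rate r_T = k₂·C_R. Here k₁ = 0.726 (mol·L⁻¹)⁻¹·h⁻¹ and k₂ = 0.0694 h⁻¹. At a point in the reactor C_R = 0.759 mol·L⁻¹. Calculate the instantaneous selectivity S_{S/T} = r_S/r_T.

S_{S/T} = r_S/r_T = (k₁·C_R^2)/(k₂·C_R) = (k₁/k₂)·C_R.
= (0.726×0.7590^2) / (0.0694×0.7590) = 0.4182/0.05267 = 7.94.

7.94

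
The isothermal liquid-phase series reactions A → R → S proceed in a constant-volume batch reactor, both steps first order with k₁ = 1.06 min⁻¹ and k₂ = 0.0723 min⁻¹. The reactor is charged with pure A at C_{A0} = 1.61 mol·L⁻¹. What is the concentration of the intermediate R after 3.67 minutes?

1.29 mol·L⁻¹

For first-order series with pure A initially, C_R(t) = k₁C_{A0}/(k₂−k₁)·(e^(−k₁t) − e^(−k₂t)).
e^(−k₁t) = e^(−1.06×3.67) = e^(−3.890) = 0.02044; e^(−k₂t) = e^(−0.2653) = 0.7669.
C_R = 1.06×1.61/(0.0723−1.06) × (0.02044−0.7669) = (-1.728)×(-0.7465) = 1.290 mol·L⁻¹.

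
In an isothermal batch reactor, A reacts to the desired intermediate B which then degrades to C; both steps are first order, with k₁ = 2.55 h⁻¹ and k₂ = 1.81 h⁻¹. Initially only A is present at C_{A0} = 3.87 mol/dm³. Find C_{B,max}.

At the optimum, C_{B,max}/C_{A0} = (k₁/k₂)^[k₂/(k₂−k₁)].
= (2.55/1.81)^(1.81/(1.81−2.55)) = (1.409)^(-2.446) = 0.4324.
C_{B,max} = 0.4324×3.87 = 1.67 mol/dm³.

1.67 mol/dm³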